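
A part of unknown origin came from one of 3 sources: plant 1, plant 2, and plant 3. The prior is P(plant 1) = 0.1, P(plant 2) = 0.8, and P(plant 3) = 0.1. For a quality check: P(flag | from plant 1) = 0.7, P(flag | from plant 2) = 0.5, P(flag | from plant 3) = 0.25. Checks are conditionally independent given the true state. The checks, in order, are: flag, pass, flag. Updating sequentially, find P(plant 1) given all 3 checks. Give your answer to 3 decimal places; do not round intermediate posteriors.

After 'flag': normaliser = 0.7·0.1000 + 0.5·0.8000 + 0.25·0.1000; P(plant 1) ≈ 0.1414, P(plant 2) ≈ 0.8081, P(plant 3) ≈ 0.0505
After 'pass': normaliser = 0.3·0.1414 + 0.5·0.8081 + 0.75·0.0505; P(plant 1) ≈ 0.0876, P(plant 2) ≈ 0.8342, P(plant 3) ≈ 0.0782
After 'flag': normaliser = 0.7·0.0876 + 0.5·0.8342 + 0.25·0.0782; P(plant 1) ≈ 0.1231, P(plant 2) ≈ 0.8376, P(plant 3) ≈ 0.0393

0.123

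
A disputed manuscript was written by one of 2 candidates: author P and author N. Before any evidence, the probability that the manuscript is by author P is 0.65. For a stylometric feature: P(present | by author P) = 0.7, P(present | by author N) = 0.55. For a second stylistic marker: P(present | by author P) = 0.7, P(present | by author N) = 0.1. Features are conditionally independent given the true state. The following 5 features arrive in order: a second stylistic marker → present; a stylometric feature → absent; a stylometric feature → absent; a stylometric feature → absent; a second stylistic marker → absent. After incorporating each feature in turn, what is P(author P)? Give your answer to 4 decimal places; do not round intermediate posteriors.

0.5622

Each posterior becomes the prior for the next update.
After a second stylistic marker='present': P(author P) = 0.7·0.6500 / (0.7·0.6500 + 0.1·0.3500) ≈ 0.9286
After a stylometric feature='absent': P(author P) = 0.3·0.9286 / (0.3·0.9286 + 0.45·0.0714) ≈ 0.8966
After a stylometric feature='absent': P(author P) = 0.3·0.8966 / (0.3·0.8966 + 0.45·0.1034) ≈ 0.8525
After a stylometric feature='absent': P(author P) = 0.3·0.8525 / (0.3·0.8525 + 0.45·0.1475) ≈ 0.7939
After a second stylistic marker='absent': P(author P) = 0.3·0.7939 / (0.3·0.7939 + 0.9·0.2061) ≈ 0.5622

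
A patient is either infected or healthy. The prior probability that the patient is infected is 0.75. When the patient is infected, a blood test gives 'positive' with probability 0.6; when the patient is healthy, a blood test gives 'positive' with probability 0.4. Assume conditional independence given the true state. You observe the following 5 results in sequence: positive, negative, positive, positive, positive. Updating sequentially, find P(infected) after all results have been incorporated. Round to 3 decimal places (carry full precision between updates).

After 'positive': P(infected) = 0.6·0.7500 / (0.6·0.7500 + 0.4·0.2500) ≈ 0.8182
After 'negative': P(infected) = 0.4·0.8182 / (0.4·0.8182 + 0.6·0.1818) ≈ 0.7500
After 'positive': P(infected) = 0.6·0.7500 / (0.6·0.7500 + 0.4·0.2500) ≈ 0.8182
After 'positive': P(infected) = 0.6·0.8182 / (0.6·0.8182 + 0.4·0.1818) ≈ 0.8710
After 'positive': P(infected) = 0.6·0.8710 / (0.6·0.8710 + 0.4·0.1290) ≈ 0.9101

0.910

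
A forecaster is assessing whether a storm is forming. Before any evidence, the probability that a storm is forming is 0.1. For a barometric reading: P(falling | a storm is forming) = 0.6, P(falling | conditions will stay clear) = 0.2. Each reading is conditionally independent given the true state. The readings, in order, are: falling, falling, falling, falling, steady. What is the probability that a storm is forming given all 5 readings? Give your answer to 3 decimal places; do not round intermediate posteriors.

After 'falling': P(storm) = 0.6·0.1000 / (0.6·0.1000 + 0.2·0.9000) ≈ 0.2500
After 'falling': P(storm) = 0.6·0.2500 / (0.6·0.2500 + 0.2·0.7500) ≈ 0.5000
After 'falling': P(storm) = 0.6·0.5000 / (0.6·0.5000 + 0.2·0.5000) ≈ 0.7500
After 'falling': P(storm) = 0.6·0.7500 / (0.6·0.7500 + 0.2·0.2500) ≈ 0.9000
After 'steady': P(storm) = 0.4·0.9000 / (0.4·0.9000 + 0.8·0.1000) ≈ 0.8182

0.818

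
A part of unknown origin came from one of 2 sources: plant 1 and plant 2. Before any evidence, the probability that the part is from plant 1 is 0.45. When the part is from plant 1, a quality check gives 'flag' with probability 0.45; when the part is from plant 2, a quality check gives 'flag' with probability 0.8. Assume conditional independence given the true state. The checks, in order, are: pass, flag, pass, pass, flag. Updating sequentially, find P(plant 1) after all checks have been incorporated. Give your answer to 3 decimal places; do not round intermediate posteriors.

Apply Bayes' rule sequentially, carrying P(plant 1) forward.
After 'pass': P(plant 1) = 0.55·0.4500 / (0.55·0.4500 + 0.2·0.5500) ≈ 0.6923
After 'flag': P(plant 1) = 0.45·0.6923 / (0.45·0.6923 + 0.8·0.3077) ≈ 0.5586
After 'pass': P(plant 1) = 0.55·0.5586 / (0.55·0.5586 + 0.2·0.4414) ≈ 0.7768
After 'pass': P(plant 1) = 0.55·0.7768 / (0.55·0.7768 + 0.2·0.2232) ≈ 0.9054
After 'flag': P(plant 1) = 0.45·0.9054 / (0.45·0.9054 + 0.8·0.0946) ≈ 0.8434

0.843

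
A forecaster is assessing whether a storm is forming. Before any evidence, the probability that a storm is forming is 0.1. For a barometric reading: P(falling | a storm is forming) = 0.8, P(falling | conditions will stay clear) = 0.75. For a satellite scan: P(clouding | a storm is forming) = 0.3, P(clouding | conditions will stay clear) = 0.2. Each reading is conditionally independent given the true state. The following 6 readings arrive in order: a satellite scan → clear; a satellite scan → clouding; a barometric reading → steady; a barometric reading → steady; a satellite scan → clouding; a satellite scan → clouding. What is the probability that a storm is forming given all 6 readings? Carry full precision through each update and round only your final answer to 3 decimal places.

After a satellite scan='clear': P(storm) = 0.7·0.1000 / (0.7·0.1000 + 0.8·0.9000) ≈ 0.0886
After a satellite scan='clouding': P(storm) = 0.3·0.0886 / (0.3·0.0886 + 0.2·0.9114) ≈ 0.1273
After a barometric reading='steady': P(storm) = 0.2·0.1273 / (0.2·0.1273 + 0.25·0.8727) ≈ 0.1045
After a barometric reading='steady': P(storm) = 0.2·0.1045 / (0.2·0.1045 + 0.25·0.8955) ≈ 0.0854
After a satellite scan='clouding': P(storm) = 0.3·0.0854 / (0.3·0.0854 + 0.2·0.9146) ≈ 0.1228
After a satellite scan='clouding': P(storm) = 0.3·0.1228 / (0.3·0.1228 + 0.2·0.8772) ≈ 0.1736

0.174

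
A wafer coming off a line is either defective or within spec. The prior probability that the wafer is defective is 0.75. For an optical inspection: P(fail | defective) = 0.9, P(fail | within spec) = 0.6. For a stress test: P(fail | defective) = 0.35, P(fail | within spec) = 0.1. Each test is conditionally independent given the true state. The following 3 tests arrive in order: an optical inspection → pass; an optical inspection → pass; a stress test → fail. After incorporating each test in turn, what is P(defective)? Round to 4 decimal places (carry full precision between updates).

0.3962

After an optical inspection='pass': P(defective) = 0.1·0.7500 / (0.1·0.7500 + 0.4·0.2500) ≈ 0.4286
After an optical inspection='pass': P(defective) = 0.1·0.4286 / (0.1·0.4286 + 0.4·0.5714) ≈ 0.1579
After a stress test='fail': P(defective) = 0.35·0.1579 / (0.35·0.1579 + 0.1·0.8421) ≈ 0.3962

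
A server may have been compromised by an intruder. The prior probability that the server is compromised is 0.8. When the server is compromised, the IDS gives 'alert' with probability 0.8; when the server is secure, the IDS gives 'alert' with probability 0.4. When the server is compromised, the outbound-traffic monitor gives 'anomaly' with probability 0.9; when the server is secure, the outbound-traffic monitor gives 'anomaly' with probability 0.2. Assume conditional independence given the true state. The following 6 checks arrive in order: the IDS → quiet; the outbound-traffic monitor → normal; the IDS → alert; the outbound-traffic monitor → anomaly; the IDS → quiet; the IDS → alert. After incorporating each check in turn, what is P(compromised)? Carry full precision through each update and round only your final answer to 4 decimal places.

After the IDS='quiet': P(compromised) = 0.2·0.8000 / (0.2·0.8000 + 0.6·0.2000) ≈ 0.5714
After the outbound-traffic monitor='normal': P(compromised) = 0.1·0.5714 / (0.1·0.5714 + 0.8·0.4286) ≈ 0.1429
After the IDS='alert': P(compromised) = 0.8·0.1429 / (0.8·0.1429 + 0.4·0.8571) ≈ 0.2500
After the outbound-traffic monitor='anomaly': P(compromised) = 0.9·0.2500 / (0.9·0.2500 + 0.2·0.7500) ≈ 0.6000
After the IDS='quiet': P(compromised) = 0.2·0.6000 / (0.2·0.6000 + 0.6·0.4000) ≈ 0.3333
After the IDS='alert': P(compromised) = 0.8·0.3333 / (0.8·0.3333 + 0.4·0.6667) ≈ 0.5000

0.5000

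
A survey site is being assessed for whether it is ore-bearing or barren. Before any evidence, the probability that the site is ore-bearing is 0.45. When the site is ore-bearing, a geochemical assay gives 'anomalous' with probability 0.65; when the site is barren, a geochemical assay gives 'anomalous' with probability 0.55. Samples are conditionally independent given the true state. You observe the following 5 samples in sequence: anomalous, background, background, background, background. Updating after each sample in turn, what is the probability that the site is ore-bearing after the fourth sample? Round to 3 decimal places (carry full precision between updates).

0.313

After 'anomalous': P(ore) = 0.65·0.4500 / (0.65·0.4500 + 0.55·0.5500) ≈ 0.4916
After 'background': P(ore) = 0.35·0.4916 / (0.35·0.4916 + 0.45·0.5084) ≈ 0.4292
After 'background': P(ore) = 0.35·0.4292 / (0.35·0.4292 + 0.45·0.5708) ≈ 0.3691
After 'background': P(ore) = 0.35·0.3691 / (0.35·0.3691 + 0.45·0.6309) ≈ 0.3127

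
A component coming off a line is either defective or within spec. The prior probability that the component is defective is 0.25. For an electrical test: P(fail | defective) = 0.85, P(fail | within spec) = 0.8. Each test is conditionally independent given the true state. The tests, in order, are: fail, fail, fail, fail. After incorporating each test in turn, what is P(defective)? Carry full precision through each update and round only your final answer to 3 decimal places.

0.298

Apply Bayes' rule sequentially, carrying P(defective) forward.
After 'fail': P(defective) = 0.85·0.2500 / (0.85·0.2500 + 0.8·0.7500) ≈ 0.2615
After 'fail': P(defective) = 0.85·0.2615 / (0.85·0.2615 + 0.8·0.7385) ≈ 0.2734
After 'fail': P(defective) = 0.85·0.2734 / (0.85·0.2734 + 0.8·0.7266) ≈ 0.2856
After 'fail': P(defective) = 0.85·0.2856 / (0.85·0.2856 + 0.8·0.7144) ≈ 0.2982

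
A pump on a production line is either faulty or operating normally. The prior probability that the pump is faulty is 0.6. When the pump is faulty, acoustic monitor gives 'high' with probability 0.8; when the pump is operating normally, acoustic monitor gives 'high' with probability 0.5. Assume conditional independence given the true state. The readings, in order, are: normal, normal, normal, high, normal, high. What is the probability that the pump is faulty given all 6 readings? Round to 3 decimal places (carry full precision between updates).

0.090

After 'normal': P(faulty) = 0.2·0.6000 / (0.2·0.6000 + 0.5·0.4000) ≈ 0.3750
After 'normal': P(faulty) = 0.2·0.3750 / (0.2·0.3750 + 0.5·0.6250) ≈ 0.1935
After 'normal': P(faulty) = 0.2·0.1935 / (0.2·0.1935 + 0.5·0.8065) ≈ 0.0876
After 'high': P(faulty) = 0.8·0.0876 / (0.8·0.0876 + 0.5·0.9124) ≈ 0.1331
After 'normal': P(faulty) = 0.2·0.1331 / (0.2·0.1331 + 0.5·0.8669) ≈ 0.0579
After 'high': P(faulty) = 0.8·0.0579 / (0.8·0.0579 + 0.5·0.9421) ≈ 0.0895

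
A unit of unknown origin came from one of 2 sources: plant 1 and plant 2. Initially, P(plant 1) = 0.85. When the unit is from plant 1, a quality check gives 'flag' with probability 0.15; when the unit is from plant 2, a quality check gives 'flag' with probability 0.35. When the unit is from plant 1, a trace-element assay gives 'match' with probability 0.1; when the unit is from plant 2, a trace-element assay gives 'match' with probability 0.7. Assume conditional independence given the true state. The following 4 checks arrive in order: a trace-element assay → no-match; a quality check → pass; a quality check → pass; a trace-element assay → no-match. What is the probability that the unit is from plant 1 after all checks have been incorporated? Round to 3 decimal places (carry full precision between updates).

After a trace-element assay='no-match': P(plant 1) = 0.9·0.8500 / (0.9·0.8500 + 0.3·0.1500) ≈ 0.9444
After a quality check='pass': P(plant 1) = 0.85·0.9444 / (0.85·0.9444 + 0.65·0.0556) ≈ 0.9570
After a quality check='pass': P(plant 1) = 0.85·0.9570 / (0.85·0.9570 + 0.65·0.0430) ≈ 0.9667
After a trace-element assay='no-match': P(plant 1) = 0.9·0.9667 / (0.9·0.9667 + 0.3·0.0333) ≈ 0.9887

0.989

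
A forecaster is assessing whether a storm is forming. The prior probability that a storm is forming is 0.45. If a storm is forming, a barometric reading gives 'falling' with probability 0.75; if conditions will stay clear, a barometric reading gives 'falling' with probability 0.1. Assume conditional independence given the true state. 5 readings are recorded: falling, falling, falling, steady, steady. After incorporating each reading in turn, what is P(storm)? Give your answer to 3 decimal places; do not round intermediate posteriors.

After 'falling': P(storm) = 0.75·0.4500 / (0.75·0.4500 + 0.1·0.5500) ≈ 0.8599
After 'falling': P(storm) = 0.75·0.8599 / (0.75·0.8599 + 0.1·0.1401) ≈ 0.9787
After 'falling': P(storm) = 0.75·0.9787 / (0.75·0.9787 + 0.1·0.0213) ≈ 0.9971
After 'steady': P(storm) = 0.25·0.9971 / (0.25·0.9971 + 0.9·0.0029) ≈ 0.9897
After 'steady': P(storm) = 0.25·0.9897 / (0.25·0.9897 + 0.9·0.0103) ≈ 0.9638

0.964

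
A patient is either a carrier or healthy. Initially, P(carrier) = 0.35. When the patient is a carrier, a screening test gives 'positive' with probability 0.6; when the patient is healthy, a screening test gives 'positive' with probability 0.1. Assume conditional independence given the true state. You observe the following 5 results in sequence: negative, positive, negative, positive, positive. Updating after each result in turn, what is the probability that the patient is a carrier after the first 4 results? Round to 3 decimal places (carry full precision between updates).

Apply Bayes' rule sequentially, carrying P(carrier) forward.
After 'negative': P(carrier) = 0.4·0.3500 / (0.4·0.3500 + 0.9·0.6500) ≈ 0.1931
After 'positive': P(carrier) = 0.6·0.1931 / (0.6·0.1931 + 0.1·0.8069) ≈ 0.5895
After 'negative': P(carrier) = 0.4·0.5895 / (0.4·0.5895 + 0.9·0.4105) ≈ 0.3896
After 'positive': P(carrier) = 0.6·0.3896 / (0.6·0.3896 + 0.1·0.6104) ≈ 0.7929

0.793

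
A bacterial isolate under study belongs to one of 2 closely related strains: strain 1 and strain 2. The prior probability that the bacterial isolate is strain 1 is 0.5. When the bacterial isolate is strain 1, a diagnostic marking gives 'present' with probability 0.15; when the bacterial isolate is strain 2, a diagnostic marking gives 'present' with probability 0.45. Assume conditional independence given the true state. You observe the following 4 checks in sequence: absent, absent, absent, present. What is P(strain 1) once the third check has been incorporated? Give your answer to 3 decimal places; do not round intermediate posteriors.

0.787

After 'absent': P(strain 1) = 0.85·0.5000 / (0.85·0.5000 + 0.55·0.5000) ≈ 0.6071
After 'absent': P(strain 1) = 0.85·0.6071 / (0.85·0.6071 + 0.55·0.3929) ≈ 0.7049
After 'absent': P(strain 1) = 0.85·0.7049 / (0.85·0.7049 + 0.55·0.2951) ≈ 0.7868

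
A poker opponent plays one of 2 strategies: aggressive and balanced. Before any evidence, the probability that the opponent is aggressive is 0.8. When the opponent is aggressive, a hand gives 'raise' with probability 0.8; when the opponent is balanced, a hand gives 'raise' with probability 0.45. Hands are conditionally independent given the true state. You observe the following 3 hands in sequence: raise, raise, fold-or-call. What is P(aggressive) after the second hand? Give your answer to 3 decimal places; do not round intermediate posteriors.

Apply Bayes' rule sequentially, carrying P(aggressive) forward.
After 'raise': P(aggressive) = 0.8·0.8000 / (0.8·0.8000 + 0.45·0.2000) ≈ 0.8767
After 'raise': P(aggressive) = 0.8·0.8767 / (0.8·0.8767 + 0.45·0.1233) ≈ 0.9267

0.927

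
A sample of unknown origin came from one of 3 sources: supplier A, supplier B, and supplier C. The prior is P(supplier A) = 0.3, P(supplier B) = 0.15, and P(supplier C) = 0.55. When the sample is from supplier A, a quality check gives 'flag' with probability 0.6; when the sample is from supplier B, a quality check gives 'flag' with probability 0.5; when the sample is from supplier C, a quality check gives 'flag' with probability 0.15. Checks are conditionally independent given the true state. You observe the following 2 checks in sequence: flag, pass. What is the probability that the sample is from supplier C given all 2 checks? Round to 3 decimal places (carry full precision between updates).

0.390

After 'flag': normaliser = 0.6·0.3000 + 0.5·0.1500 + 0.15·0.5500; P(supplier A) ≈ 0.5333, P(supplier B) ≈ 0.2222, P(supplier C) ≈ 0.2444
After 'pass': normaliser = 0.4·0.5333 + 0.5·0.2222 + 0.85·0.2444; P(supplier A) ≈ 0.4008, P(supplier B) ≈ 0.2088, P(supplier C) ≈ 0.3904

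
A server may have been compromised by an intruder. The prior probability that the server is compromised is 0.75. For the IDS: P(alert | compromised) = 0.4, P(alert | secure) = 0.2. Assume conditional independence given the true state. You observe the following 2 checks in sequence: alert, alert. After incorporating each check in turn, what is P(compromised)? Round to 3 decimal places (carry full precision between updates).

After 'alert': P(compromised) = 0.4·0.7500 / (0.4·0.7500 + 0.2·0.2500) ≈ 0.8571
After 'alert': P(compromised) = 0.4·0.8571 / (0.4·0.8571 + 0.2·0.1429) ≈ 0.9231

0.923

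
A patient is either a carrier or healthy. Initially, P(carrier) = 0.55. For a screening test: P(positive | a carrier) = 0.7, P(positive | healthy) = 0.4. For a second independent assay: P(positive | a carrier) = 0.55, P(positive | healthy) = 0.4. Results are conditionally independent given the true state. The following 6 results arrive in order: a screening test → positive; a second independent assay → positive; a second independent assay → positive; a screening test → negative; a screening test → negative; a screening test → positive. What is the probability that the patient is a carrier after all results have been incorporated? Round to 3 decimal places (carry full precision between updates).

0.639

After a screening test='positive': P(carrier) = 0.7·0.5500 / (0.7·0.5500 + 0.4·0.4500) ≈ 0.6814
After a second independent assay='positive': P(carrier) = 0.55·0.6814 / (0.55·0.6814 + 0.4·0.3186) ≈ 0.7463
After a second independent assay='positive': P(carrier) = 0.55·0.7463 / (0.55·0.7463 + 0.4·0.2537) ≈ 0.8017
After a screening test='negative': P(carrier) = 0.3·0.8017 / (0.3·0.8017 + 0.6·0.1983) ≈ 0.6691
After a screening test='negative': P(carrier) = 0.3·0.6691 / (0.3·0.6691 + 0.6·0.3309) ≈ 0.5027
After a screening test='positive': P(carrier) = 0.7·0.5027 / (0.7·0.5027 + 0.4·0.4973) ≈ 0.6389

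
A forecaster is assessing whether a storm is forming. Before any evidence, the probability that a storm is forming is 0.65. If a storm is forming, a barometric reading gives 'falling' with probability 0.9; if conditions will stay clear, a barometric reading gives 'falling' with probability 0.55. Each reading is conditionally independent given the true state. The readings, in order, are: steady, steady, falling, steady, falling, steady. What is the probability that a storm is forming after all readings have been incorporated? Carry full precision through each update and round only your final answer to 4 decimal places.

After 'steady': P(storm) = 0.1·0.6500 / (0.1·0.6500 + 0.45·0.3500) ≈ 0.2921
After 'steady': P(storm) = 0.1·0.2921 / (0.1·0.2921 + 0.45·0.7079) ≈ 0.0840
After 'falling': P(storm) = 0.9·0.0840 / (0.9·0.0840 + 0.55·0.9160) ≈ 0.1305
After 'steady': P(storm) = 0.1·0.1305 / (0.1·0.1305 + 0.45·0.8695) ≈ 0.0323
After 'falling': P(storm) = 0.9·0.0323 / (0.9·0.0323 + 0.55·0.9677) ≈ 0.0517
After 'steady': P(storm) = 0.1·0.0517 / (0.1·0.0517 + 0.45·0.9483) ≈ 0.0120

0.0120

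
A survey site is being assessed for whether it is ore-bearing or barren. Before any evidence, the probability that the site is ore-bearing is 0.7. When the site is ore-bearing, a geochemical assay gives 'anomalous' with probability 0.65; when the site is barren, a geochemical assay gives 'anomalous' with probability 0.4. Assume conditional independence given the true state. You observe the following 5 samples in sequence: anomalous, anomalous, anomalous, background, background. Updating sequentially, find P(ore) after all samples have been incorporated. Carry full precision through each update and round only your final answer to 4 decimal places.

0.7731

Each posterior becomes the prior for the next update.
After 'anomalous': P(ore) = 0.65·0.7000 / (0.65·0.7000 + 0.4·0.3000) ≈ 0.7913
After 'anomalous': P(ore) = 0.65·0.7913 / (0.65·0.7913 + 0.4·0.2087) ≈ 0.8604
After 'anomalous': P(ore) = 0.65·0.8604 / (0.65·0.8604 + 0.4·0.1396) ≈ 0.9092
After 'background': P(ore) = 0.35·0.9092 / (0.35·0.9092 + 0.6·0.0908) ≈ 0.8538
After 'background': P(ore) = 0.35·0.8538 / (0.35·0.8538 + 0.6·0.1462) ≈ 0.7731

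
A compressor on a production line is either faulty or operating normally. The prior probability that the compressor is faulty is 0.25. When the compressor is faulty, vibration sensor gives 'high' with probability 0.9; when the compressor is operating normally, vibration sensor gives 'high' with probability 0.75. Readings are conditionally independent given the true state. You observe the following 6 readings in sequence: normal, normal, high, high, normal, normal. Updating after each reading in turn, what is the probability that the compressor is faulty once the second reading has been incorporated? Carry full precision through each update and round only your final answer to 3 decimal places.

After 'normal': P(faulty) = 0.1·0.2500 / (0.1·0.2500 + 0.25·0.7500) ≈ 0.1176
After 'normal': P(faulty) = 0.1·0.1176 / (0.1·0.1176 + 0.25·0.8824) ≈ 0.0506

0.051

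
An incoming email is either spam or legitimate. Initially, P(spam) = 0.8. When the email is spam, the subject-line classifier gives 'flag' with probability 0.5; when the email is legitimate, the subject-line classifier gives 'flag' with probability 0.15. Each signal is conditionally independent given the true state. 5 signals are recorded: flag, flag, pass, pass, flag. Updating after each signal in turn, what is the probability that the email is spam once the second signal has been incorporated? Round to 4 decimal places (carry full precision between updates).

After 'flag': P(spam) = 0.5·0.8000 / (0.5·0.8000 + 0.15·0.2000) ≈ 0.9302
After 'flag': P(spam) = 0.5·0.9302 / (0.5·0.9302 + 0.15·0.0698) ≈ 0.9780

0.9780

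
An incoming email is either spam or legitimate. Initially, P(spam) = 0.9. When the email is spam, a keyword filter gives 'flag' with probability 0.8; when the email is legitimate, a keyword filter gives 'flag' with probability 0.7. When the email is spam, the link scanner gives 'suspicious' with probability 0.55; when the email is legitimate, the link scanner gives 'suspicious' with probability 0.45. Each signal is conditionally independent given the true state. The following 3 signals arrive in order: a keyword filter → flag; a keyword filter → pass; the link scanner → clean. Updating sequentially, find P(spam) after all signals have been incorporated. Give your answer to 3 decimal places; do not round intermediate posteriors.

After a keyword filter='flag': P(spam) = 0.8·0.9000 / (0.8·0.9000 + 0.7·0.1000) ≈ 0.9114
After a keyword filter='pass': P(spam) = 0.2·0.9114 / (0.2·0.9114 + 0.3·0.0886) ≈ 0.8727
After the link scanner='clean': P(spam) = 0.45·0.8727 / (0.45·0.8727 + 0.55·0.1273) ≈ 0.8487

0.849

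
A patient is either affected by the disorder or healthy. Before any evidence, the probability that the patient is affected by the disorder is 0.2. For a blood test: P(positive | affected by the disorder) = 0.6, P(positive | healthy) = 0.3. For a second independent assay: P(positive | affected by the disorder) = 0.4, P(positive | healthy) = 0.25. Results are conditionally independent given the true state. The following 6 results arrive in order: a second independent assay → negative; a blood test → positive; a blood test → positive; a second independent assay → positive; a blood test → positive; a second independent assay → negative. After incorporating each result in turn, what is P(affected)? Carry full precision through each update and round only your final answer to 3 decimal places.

0.672

After a second independent assay='negative': P(affected) = 0.6·0.2000 / (0.6·0.2000 + 0.75·0.8000) ≈ 0.1667
After a blood test='positive': P(affected) = 0.6·0.1667 / (0.6·0.1667 + 0.3·0.8333) ≈ 0.2857
After a blood test='positive': P(affected) = 0.6·0.2857 / (0.6·0.2857 + 0.3·0.7143) ≈ 0.4444
After a second independent assay='positive': P(affected) = 0.4·0.4444 / (0.4·0.4444 + 0.25·0.5556) ≈ 0.5614
After a blood test='positive': P(affected) = 0.6·0.5614 / (0.6·0.5614 + 0.3·0.4386) ≈ 0.7191
After a second independent assay='negative': P(affected) = 0.6·0.7191 / (0.6·0.7191 + 0.75·0.2809) ≈ 0.6719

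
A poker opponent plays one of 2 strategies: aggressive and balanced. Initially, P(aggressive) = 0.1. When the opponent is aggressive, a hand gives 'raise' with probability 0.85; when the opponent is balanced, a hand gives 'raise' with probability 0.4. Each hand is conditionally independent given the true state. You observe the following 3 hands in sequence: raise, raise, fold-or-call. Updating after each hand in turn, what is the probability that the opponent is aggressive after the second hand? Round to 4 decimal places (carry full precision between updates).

0.3341

Apply Bayes' rule sequentially, carrying P(aggressive) forward.
After 'raise': P(aggressive) = 0.85·0.1000 / (0.85·0.1000 + 0.4·0.9000) ≈ 0.1910
After 'raise': P(aggressive) = 0.85·0.1910 / (0.85·0.1910 + 0.4·0.8090) ≈ 0.3341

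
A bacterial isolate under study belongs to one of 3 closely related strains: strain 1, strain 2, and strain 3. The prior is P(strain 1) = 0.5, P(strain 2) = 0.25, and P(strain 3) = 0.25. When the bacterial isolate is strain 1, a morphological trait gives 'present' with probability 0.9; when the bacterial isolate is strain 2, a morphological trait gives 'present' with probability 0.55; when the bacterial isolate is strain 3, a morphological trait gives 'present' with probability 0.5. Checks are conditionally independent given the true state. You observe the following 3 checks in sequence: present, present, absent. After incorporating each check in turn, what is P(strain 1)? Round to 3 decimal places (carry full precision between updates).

After 'present': normaliser = 0.9·0.5000 + 0.55·0.2500 + 0.5·0.2500; P(strain 1) ≈ 0.6316, P(strain 2) ≈ 0.1930, P(strain 3) ≈ 0.1754
After 'present': normaliser = 0.9·0.6316 + 0.55·0.1930 + 0.5·0.1754; P(strain 1) ≈ 0.7457, P(strain 2) ≈ 0.1392, P(strain 3) ≈ 0.1151
After 'absent': normaliser = 0.1·0.7457 + 0.45·0.1392 + 0.5·0.1151; P(strain 1) ≈ 0.3829, P(strain 2) ≈ 0.3217, P(strain 3) ≈ 0.2954

0.383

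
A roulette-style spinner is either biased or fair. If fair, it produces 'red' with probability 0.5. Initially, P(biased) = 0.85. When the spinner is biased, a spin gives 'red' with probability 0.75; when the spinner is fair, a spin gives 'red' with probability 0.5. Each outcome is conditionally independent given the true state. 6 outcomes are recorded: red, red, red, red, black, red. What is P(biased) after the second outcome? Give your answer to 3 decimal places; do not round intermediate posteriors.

0.927

After 'red': P(biased) = 0.75·0.8500 / (0.75·0.8500 + 0.5·0.1500) ≈ 0.8947
After 'red': P(biased) = 0.75·0.8947 / (0.75·0.8947 + 0.5·0.1053) ≈ 0.9273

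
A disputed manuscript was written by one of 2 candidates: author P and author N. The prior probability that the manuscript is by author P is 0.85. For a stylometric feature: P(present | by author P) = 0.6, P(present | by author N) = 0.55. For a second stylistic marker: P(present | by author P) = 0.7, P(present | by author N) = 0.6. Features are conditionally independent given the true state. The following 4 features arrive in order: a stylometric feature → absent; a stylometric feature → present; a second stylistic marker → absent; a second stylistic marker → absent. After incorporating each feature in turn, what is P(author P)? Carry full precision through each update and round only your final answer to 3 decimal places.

0.756

After a stylometric feature='absent': P(author P) = 0.4·0.8500 / (0.4·0.8500 + 0.45·0.1500) ≈ 0.8344
After a stylometric feature='present': P(author P) = 0.6·0.8344 / (0.6·0.8344 + 0.55·0.1656) ≈ 0.8460
After a second stylistic marker='absent': P(author P) = 0.3·0.8460 / (0.3·0.8460 + 0.4·0.1540) ≈ 0.8047
After a second stylistic marker='absent': P(author P) = 0.3·0.8047 / (0.3·0.8047 + 0.4·0.1953) ≈ 0.7556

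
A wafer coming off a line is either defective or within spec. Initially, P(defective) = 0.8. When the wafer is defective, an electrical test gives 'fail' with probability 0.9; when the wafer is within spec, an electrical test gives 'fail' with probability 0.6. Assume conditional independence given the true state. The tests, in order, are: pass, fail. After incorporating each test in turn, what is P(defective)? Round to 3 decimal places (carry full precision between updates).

0.600

After 'pass': P(defective) = 0.1·0.8000 / (0.1·0.8000 + 0.4·0.2000) ≈ 0.5000
After 'fail': P(defective) = 0.9·0.5000 / (0.9·0.5000 + 0.6·0.5000) ≈ 0.6000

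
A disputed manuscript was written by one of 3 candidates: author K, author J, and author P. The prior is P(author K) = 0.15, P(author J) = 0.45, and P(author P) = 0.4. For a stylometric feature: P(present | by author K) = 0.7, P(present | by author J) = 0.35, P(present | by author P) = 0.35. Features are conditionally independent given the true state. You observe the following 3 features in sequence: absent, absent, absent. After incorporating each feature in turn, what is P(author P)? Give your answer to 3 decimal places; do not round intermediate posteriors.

0.463

Apply Bayes' rule sequentially, carrying P(author P) forward.
After 'absent': normaliser = 0.3·0.1500 + 0.65·0.4500 + 0.65·0.4000; P(author K) ≈ 0.0753, P(author J) ≈ 0.4895, P(author P) ≈ 0.4351
After 'absent': normaliser = 0.3·0.0753 + 0.65·0.4895 + 0.65·0.4351; P(author K) ≈ 0.0362, P(author J) ≈ 0.5102, P(author P) ≈ 0.4535
After 'absent': normaliser = 0.3·0.0362 + 0.65·0.5102 + 0.65·0.4535; P(author K) ≈ 0.0171, P(author J) ≈ 0.5204, P(author P) ≈ 0.4626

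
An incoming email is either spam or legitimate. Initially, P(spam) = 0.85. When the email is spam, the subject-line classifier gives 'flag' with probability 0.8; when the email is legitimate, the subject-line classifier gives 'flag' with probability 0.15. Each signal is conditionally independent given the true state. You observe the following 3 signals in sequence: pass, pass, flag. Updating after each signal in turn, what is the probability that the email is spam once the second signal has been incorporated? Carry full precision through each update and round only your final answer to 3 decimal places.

After 'pass': P(spam) = 0.2·0.8500 / (0.2·0.8500 + 0.85·0.1500) ≈ 0.5714
After 'pass': P(spam) = 0.2·0.5714 / (0.2·0.5714 + 0.85·0.4286) ≈ 0.2388

0.239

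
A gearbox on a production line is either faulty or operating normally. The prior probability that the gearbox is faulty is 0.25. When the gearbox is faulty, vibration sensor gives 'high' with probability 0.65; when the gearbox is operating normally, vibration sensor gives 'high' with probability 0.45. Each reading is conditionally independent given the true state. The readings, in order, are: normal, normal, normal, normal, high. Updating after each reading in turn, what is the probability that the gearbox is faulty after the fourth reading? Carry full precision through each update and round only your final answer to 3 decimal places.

Each posterior becomes the prior for the next update.
After 'normal': P(faulty) = 0.35·0.2500 / (0.35·0.2500 + 0.55·0.7500) ≈ 0.1750
After 'normal': P(faulty) = 0.35·0.1750 / (0.35·0.1750 + 0.55·0.8250) ≈ 0.1189
After 'normal': P(faulty) = 0.35·0.1189 / (0.35·0.1189 + 0.55·0.8811) ≈ 0.0791
After 'normal': P(faulty) = 0.35·0.0791 / (0.35·0.0791 + 0.55·0.9209) ≈ 0.0518

0.052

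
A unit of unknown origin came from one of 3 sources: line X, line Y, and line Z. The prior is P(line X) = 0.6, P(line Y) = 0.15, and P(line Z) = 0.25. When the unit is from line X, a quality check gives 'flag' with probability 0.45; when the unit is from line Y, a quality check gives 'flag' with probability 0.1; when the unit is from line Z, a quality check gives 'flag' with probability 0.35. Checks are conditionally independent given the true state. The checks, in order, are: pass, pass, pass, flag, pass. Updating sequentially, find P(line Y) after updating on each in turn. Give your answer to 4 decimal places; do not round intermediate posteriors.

0.1962

After 'pass': normaliser = 0.55·0.6000 + 0.9·0.1500 + 0.65·0.2500; P(line X) ≈ 0.5259, P(line Y) ≈ 0.2151, P(line Z) ≈ 0.2590
After 'pass': normaliser = 0.55·0.5259 + 0.9·0.2151 + 0.65·0.2590; P(line X) ≈ 0.4442, P(line Y) ≈ 0.2973, P(line Z) ≈ 0.2585
After 'pass': normaliser = 0.55·0.4442 + 0.9·0.2973 + 0.65·0.2585; P(line X) ≈ 0.3593, P(line Y) ≈ 0.3936, P(line Z) ≈ 0.2471
After 'flag': normaliser = 0.45·0.3593 + 0.1·0.3936 + 0.35·0.2471; P(line X) ≈ 0.5623, P(line Y) ≈ 0.1369, P(line Z) ≈ 0.3008
After 'pass': normaliser = 0.55·0.5623 + 0.9·0.1369 + 0.65·0.3008; P(line X) ≈ 0.4925, P(line Y) ≈ 0.1962, P(line Z) ≈ 0.3113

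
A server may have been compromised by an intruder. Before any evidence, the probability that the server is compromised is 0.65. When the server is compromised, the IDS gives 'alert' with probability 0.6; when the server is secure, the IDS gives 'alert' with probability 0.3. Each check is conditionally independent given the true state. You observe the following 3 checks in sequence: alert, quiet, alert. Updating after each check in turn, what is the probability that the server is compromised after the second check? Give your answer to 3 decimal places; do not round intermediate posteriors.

After 'alert': P(compromised) = 0.6·0.6500 / (0.6·0.6500 + 0.3·0.3500) ≈ 0.7879
After 'quiet': P(compromised) = 0.4·0.7879 / (0.4·0.7879 + 0.7·0.2121) ≈ 0.6797

0.680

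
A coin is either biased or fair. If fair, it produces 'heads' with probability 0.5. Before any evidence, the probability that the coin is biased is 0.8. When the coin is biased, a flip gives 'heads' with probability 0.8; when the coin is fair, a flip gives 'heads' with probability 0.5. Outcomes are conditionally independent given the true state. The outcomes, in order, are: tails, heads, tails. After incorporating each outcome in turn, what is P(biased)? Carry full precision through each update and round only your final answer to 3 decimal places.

0.506

Each posterior becomes the prior for the next update.
After 'tails': P(biased) = 0.2·0.8000 / (0.2·0.8000 + 0.5·0.2000) ≈ 0.6154
After 'heads': P(biased) = 0.8·0.6154 / (0.8·0.6154 + 0.5·0.3846) ≈ 0.7191
After 'tails': P(biased) = 0.2·0.7191 / (0.2·0.7191 + 0.5·0.2809) ≈ 0.5059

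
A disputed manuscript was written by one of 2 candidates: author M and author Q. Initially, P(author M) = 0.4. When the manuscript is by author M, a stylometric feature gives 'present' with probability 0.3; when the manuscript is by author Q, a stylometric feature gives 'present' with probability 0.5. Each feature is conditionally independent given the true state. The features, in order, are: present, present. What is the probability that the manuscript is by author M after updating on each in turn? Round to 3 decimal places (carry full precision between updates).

0.194

After 'present': P(author M) = 0.3·0.4000 / (0.3·0.4000 + 0.5·0.6000) ≈ 0.2857
After 'present': P(author M) = 0.3·0.2857 / (0.3·0.2857 + 0.5·0.7143) ≈ 0.1935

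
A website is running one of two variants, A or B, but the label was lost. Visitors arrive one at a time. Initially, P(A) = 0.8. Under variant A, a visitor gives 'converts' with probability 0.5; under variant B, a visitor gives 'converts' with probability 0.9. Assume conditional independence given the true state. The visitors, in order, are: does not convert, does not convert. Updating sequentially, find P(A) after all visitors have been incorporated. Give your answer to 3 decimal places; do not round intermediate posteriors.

After 'does not convert': P(A) = 0.5·0.8000 / (0.5·0.8000 + 0.1·0.2000) ≈ 0.9524
After 'does not convert': P(A) = 0.5·0.9524 / (0.5·0.9524 + 0.1·0.0476) ≈ 0.9901

0.990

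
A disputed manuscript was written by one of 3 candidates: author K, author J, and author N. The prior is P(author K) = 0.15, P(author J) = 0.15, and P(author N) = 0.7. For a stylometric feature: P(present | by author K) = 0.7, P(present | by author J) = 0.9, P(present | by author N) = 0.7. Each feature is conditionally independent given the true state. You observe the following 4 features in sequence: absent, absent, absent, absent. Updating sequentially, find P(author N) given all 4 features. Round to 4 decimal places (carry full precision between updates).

Each posterior becomes the prior for the next update.
After 'absent': normaliser = 0.3·0.1500 + 0.1·0.1500 + 0.3·0.7000; P(author K) ≈ 0.1667, P(author J) ≈ 0.0556, P(author N) ≈ 0.7778
After 'absent': normaliser = 0.3·0.1667 + 0.1·0.0556 + 0.3·0.7778; P(author K) ≈ 0.1731, P(author J) ≈ 0.0192, P(author N) ≈ 0.8077
After 'absent': normaliser = 0.3·0.1731 + 0.1·0.0192 + 0.3·0.8077; P(author K) ≈ 0.1753, P(author J) ≈ 0.0065, P(author N) ≈ 0.8182
After 'absent': normaliser = 0.3·0.1753 + 0.1·0.0065 + 0.3·0.8182; P(author K) ≈ 0.1761, P(author J) ≈ 0.0022, P(author N) ≈ 0.8217

0.8217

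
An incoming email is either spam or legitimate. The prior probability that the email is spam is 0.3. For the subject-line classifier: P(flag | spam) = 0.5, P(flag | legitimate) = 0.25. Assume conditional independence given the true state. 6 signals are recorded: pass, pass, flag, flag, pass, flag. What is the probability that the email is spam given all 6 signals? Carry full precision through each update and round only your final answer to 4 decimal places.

After 'pass': P(spam) = 0.5·0.3000 / (0.5·0.3000 + 0.75·0.7000) ≈ 0.2222
After 'pass': P(spam) = 0.5·0.2222 / (0.5·0.2222 + 0.75·0.7778) ≈ 0.1600
After 'flag': P(spam) = 0.5·0.1600 / (0.5·0.1600 + 0.25·0.8400) ≈ 0.2759
After 'flag': P(spam) = 0.5·0.2759 / (0.5·0.2759 + 0.25·0.7241) ≈ 0.4324
After 'pass': P(spam) = 0.5·0.4324 / (0.5·0.4324 + 0.75·0.5676) ≈ 0.3368
After 'flag': P(spam) = 0.5·0.3368 / (0.5·0.3368 + 0.25·0.6632) ≈ 0.5039

0.5039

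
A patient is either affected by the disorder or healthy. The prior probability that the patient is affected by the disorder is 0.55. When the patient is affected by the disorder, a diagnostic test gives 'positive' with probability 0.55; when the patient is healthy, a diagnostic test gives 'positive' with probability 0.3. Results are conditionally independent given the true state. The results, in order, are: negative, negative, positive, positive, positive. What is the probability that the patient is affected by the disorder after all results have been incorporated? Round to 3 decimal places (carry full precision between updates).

After 'negative': P(affected) = 0.45·0.5500 / (0.45·0.5500 + 0.7·0.4500) ≈ 0.4400
After 'negative': P(affected) = 0.45·0.4400 / (0.45·0.4400 + 0.7·0.5600) ≈ 0.3356
After 'positive': P(affected) = 0.55·0.3356 / (0.55·0.3356 + 0.3·0.6644) ≈ 0.4808
After 'positive': P(affected) = 0.55·0.4808 / (0.55·0.4808 + 0.3·0.5192) ≈ 0.6293
After 'positive': P(affected) = 0.55·0.6293 / (0.55·0.6293 + 0.3·0.3707) ≈ 0.7568

0.757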